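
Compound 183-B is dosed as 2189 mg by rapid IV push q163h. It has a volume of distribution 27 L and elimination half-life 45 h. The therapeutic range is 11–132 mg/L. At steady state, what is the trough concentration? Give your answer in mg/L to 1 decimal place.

k = ln2/t½ = ln2/45 ≈ 0.015403 h⁻¹; fraction remaining f = e^(−kτ) = e^(−0.015403×163) ≈ 0.0812.
Accumulation ratio R = 1/(1 − f) ≈ 1/0.9188 ≈ 1.0884.
Each bolus raises the concentration by D/Vd = 2189/27 ≈ 81.074 mg/L.
Steady-state peak Cmax,ss = C₀·R ≈ 81.074 × 1.0884 ≈ 88.241 mg/L.
One interval later, Cmin,ss = Cmax,ss·e^(−kτ) ≈ 88.241 × 0.0812 ≈ 7.165 mg/L.
Trough 7.2 mg/L vs MEC 11 mg/L: subtherapeutic.

7.2 mg/L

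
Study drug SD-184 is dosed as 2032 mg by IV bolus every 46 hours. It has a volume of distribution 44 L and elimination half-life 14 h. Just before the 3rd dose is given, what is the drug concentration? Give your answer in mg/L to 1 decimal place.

f = (1/2)^(τ/t½) = (1/2)^(46/14) ≈ 0.1025.
C₀ = D/Vd = 2032/44 ≈ 46.182 mg/L.
Before the 3rd dose, 2 doses have been given. Superposition: Cmin = C₀·(f + f²).
≈ 46.182 × (0.1025 + 0.0105) ≈ 46.182 × 0.1130 ≈ 5.219 mg/L.

5.2 mg/L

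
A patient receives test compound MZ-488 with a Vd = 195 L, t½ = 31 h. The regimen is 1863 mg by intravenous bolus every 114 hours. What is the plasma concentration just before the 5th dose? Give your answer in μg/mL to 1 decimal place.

f = (1/2)^(τ/t½) = (1/2)^(114/31) ≈ 0.0782.
C₀ = D/Vd = 1863/195 ≈ 9.554 μg/mL.
Before the 5th dose, 4 doses have been given. Superposition: Cmin = C₀·(f + f² + … + f^4).
≈ 9.554 × (0.0782 + 0.0061 + 0.0005 + 0.0000) ≈ 9.554 × 0.0848 ≈ 0.810 μg/mL.

0.8 μg/mL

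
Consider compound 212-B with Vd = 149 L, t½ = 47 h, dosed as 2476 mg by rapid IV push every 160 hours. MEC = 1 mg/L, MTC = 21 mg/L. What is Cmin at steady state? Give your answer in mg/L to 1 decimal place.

1.7 mg/L

k = ln2/t½ = ln2/47 ≈ 0.014748 h⁻¹; fraction remaining f = e^(−kτ) = e^(−0.014748×160) ≈ 0.0945.
At steady state, accumulation factor R = 1/(1 − e^(−kτ)) ≈ 1.1044.
Each bolus raises the concentration by D/Vd = 2476/149 ≈ 16.617 mg/L.
Steady-state peak Cmax,ss = C₀·R ≈ 16.617 × 1.1044 ≈ 18.352 mg/L.
Steady-state trough Cmin,ss = Cmax,ss·f ≈ 18.352 × 0.0945 ≈ 1.734 mg/L.
Trough 1.7 mg/L vs MEC 1 mg/L: adequate.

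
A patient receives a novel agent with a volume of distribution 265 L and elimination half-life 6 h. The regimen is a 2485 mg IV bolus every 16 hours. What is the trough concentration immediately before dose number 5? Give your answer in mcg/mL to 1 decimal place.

1.8 mcg/mL

f = (1/2)^(τ/t½) = (1/2)^(16/6) ≈ 0.1575.
C₀ = D/Vd = 2485/265 ≈ 9.377 mcg/mL.
Before the 5th dose, 4 doses have been given. Superposition: Cmin = C₀·(f + f² + … + f^4).
≈ 9.377 × (0.1575 + 0.0248 + 0.0039 + 0.0006) ≈ 9.377 × 0.1868 ≈ 1.752 mcg/mL.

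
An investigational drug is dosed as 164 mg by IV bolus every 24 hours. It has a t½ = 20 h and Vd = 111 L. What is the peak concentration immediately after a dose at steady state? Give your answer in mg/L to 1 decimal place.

τ/t½ = 24/20 ≈ 1.2, so fraction remaining f = (1/2)^(24/20) ≈ 0.4353.
Accumulation ratio R = 1/(1 − f) ≈ 1/0.5647 ≈ 1.7709.
Single-dose peak C₀ = D/Vd = 164/111 ≈ 1.477 mg/L.
Steady-state peak Cmax,ss = C₀·R ≈ 1.477 × 1.7709 ≈ 2.616 mg/L.

2.6 mg/L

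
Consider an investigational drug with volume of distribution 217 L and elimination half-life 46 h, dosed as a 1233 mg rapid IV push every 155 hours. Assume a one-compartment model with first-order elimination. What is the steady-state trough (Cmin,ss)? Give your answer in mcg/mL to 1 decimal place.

0.6 mcg/mL

τ/t½ = 155/46 ≈ 3.3696, so fraction remaining f = (1/2)^(155/46) ≈ 0.0968.
Accumulation ratio R = 1/(1 − f) ≈ 1/0.9032 ≈ 1.1072.
Each bolus raises the concentration by D/Vd = 1233/217 ≈ 5.682 mcg/mL.
Steady-state peak Cmax,ss = C₀·R ≈ 5.682 × 1.1072 ≈ 6.291 mcg/mL.
One interval later, Cmin,ss = Cmax,ss·e^(−kτ) ≈ 6.291 × 0.0968 ≈ 0.609 mcg/mL.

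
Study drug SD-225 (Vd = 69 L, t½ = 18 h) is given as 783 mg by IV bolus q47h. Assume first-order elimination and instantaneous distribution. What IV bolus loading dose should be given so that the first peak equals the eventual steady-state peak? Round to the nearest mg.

f = (1/2)^(47/18) ≈ 0.163673; accumulation ratio R = 1/(1−f) ≈ 1.19570.
Loading dose to hit Cmax,ss on first dose: D_load = D_maint·R ≈ 783 × 1.19570 ≈ 936.23 mg.

936 mg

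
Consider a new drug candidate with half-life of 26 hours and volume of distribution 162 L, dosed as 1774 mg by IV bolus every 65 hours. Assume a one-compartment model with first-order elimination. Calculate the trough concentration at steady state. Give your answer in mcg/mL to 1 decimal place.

2.4 mcg/mL

τ/t½ = 65/26 ≈ 2.5, so fraction remaining f = (1/2)^(65/26) ≈ 0.1768.
At steady state, accumulation factor R = 1/(1 − e^(−kτ)) ≈ 1.2148.
Single-dose peak C₀ = D/Vd = 1774/162 ≈ 10.951 mcg/mL.
Cmax,ss = C₀/(1 − f) ≈ 10.951/0.8232 ≈ 13.303 mcg/mL.
Steady-state trough Cmin,ss = Cmax,ss·f ≈ 13.303 × 0.1768 ≈ 2.352 mcg/mL.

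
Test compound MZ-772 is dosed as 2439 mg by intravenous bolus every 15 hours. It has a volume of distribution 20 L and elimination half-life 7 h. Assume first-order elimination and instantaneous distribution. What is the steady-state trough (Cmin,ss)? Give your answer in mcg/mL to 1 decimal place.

Over one 15-h interval, 15/7 ≈ 2.1429 half-lives elapse, leaving f ≈ 0.2264 of each dose.
Accumulation ratio R = 1/(1 − f) ≈ 1/0.7736 ≈ 1.2927.
Each bolus raises the concentration by D/Vd = 2439/20 ≈ 121.950 mcg/mL.
Steady-state peak Cmax,ss = C₀·R ≈ 121.950 × 1.2927 ≈ 157.645 mcg/mL.
Steady-state trough Cmin,ss = Cmax,ss·f ≈ 157.645 × 0.2264 ≈ 35.691 mcg/mL.

35.7 mcg/mL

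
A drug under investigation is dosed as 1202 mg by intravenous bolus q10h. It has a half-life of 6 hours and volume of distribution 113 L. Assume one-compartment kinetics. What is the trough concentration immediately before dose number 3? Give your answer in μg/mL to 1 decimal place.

f = (1/2)^(τ/t½) = (1/2)^(10/6) ≈ 0.3150.
C₀ = D/Vd = 1202/113 ≈ 10.637 μg/mL.
Before the 3rd dose, 2 doses have been given. Superposition: Cmin = C₀·(f + f²).
≈ 10.637 × (0.3150 + 0.0992) ≈ 10.637 × 0.4142 ≈ 4.406 μg/mL.

4.4 μg/mL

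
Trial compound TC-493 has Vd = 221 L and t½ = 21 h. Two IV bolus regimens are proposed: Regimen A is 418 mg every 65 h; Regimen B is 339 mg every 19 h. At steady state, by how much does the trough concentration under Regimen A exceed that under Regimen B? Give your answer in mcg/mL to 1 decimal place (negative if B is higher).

-1.5 mcg/mL

Regimen A: f = (1/2)^(65/21) ≈ 0.1170; Cmin,ss = (418/221)·f/(1−f) ≈ 0.251 mcg/mL.
Regimen B: f = (1/2)^(19/21) ≈ 0.5341; Cmin,ss = (339/221)·f/(1−f) ≈ 1.758 mcg/mL.
Difference ≈ 0.251 − 1.758 ≈ -1.507 mcg/mL.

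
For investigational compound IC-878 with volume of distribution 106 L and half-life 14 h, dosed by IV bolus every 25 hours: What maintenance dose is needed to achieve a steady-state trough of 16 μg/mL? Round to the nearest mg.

τ/t½ = 25/14 ≈ 1.7857, so f = (1/2)^(25/14) ≈ 0.290032.
Cmin,ss = (D/Vd)·f/(1−f), so D = Cmin,ss·Vd·(1−f)/f.
D = 16 × 106 × (1−f)/f ≈ 16 × 106 × 2.44790 ≈ 4151.64 mg.

4152 mg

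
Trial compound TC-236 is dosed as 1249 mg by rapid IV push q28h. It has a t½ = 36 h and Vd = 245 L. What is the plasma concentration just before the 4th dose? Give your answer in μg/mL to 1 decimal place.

f = (1/2)^(τ/t½) = (1/2)^(28/36) ≈ 0.5833.
C₀ = D/Vd = 1249/245 ≈ 5.098 μg/mL.
Before the 4th dose, 3 doses have been given. Superposition: Cmin = C₀·(f + f² + … + f^3).
≈ 5.098 × (0.5833 + 0.3402 + 0.1985) ≈ 5.098 × 1.1220 ≈ 5.720 μg/mL.

5.7 μg/mL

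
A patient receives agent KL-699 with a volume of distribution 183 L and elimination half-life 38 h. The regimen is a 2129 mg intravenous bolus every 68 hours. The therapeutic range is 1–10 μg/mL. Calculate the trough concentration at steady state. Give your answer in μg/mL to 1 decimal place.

k = ln2/t½ = ln2/38 ≈ 0.018241 h⁻¹; fraction remaining f = e^(−kτ) = e^(−0.018241×68) ≈ 0.2893.
At steady state, accumulation factor R = 1/(1 − e^(−kτ)) ≈ 1.4071.
Single-dose peak C₀ = D/Vd = 2129/183 ≈ 11.634 μg/mL.
Cmax,ss = C₀/(1 − f) ≈ 11.634/0.7107 ≈ 16.370 μg/mL.
One interval later, Cmin,ss = Cmax,ss·e^(−kτ) ≈ 16.370 × 0.2893 ≈ 4.736 μg/mL.
Trough 4.7 μg/mL vs MEC 1 μg/mL: adequate.

4.7 μg/mL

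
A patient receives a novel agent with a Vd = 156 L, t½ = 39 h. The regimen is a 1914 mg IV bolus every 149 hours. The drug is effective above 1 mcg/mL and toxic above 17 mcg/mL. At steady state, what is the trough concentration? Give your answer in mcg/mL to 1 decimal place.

0.9 mcg/mL

Over one 149-h interval, 149/39 ≈ 3.8205 half-lives elapse, leaving f ≈ 0.0708 of each dose.
At steady state, accumulation factor R = 1/(1 − e^(−kτ)) ≈ 1.0762.
Each bolus raises the concentration by D/Vd = 1914/156 ≈ 12.269 mcg/mL.
Cmax,ss = C₀/(1 − f) ≈ 12.269/0.9292 ≈ 13.204 mcg/mL.
Steady-state trough Cmin,ss = Cmax,ss·f ≈ 13.204 × 0.0708 ≈ 0.935 mcg/mL.
Trough 0.9 mcg/mL vs MEC 1 mcg/mL: subtherapeutic.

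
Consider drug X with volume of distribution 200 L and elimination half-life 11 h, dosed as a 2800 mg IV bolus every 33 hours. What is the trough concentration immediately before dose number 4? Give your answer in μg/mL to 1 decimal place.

2.0 μg/mL

f = (1/2)^(τ/t½) = (1/2)^(33/11) ≈ 0.1250.
C₀ = D/Vd = 2800/200 ≈ 14.000 μg/mL.
Before the 4th dose, 3 doses have been given. Superposition: Cmin = C₀·(f + f² + … + f^3).
≈ 14.000 × (0.1250 + 0.0156 + 0.0020) ≈ 14.000 × 0.1426 ≈ 1.996 μg/mL.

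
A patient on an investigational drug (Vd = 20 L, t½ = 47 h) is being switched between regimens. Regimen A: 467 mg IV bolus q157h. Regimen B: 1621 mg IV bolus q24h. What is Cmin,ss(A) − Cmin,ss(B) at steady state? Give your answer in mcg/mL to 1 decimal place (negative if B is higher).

Regimen A: f = (1/2)^(157/47) ≈ 0.0987; Cmin,ss = (467/20)·f/(1−f) ≈ 2.557 mcg/mL.
Regimen B: f = (1/2)^(24/47) ≈ 0.7019; Cmin,ss = (1621/20)·f/(1−f) ≈ 190.839 mcg/mL.
Difference ≈ 2.557 − 190.839 ≈ -188.282 mcg/mL.

-188.3 mcg/mL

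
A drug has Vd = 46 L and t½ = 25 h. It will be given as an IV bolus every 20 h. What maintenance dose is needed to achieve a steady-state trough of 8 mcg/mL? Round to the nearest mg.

273 mg

τ/t½ = 20/25 ≈ 0.8, so f = (1/2)^(20/25) ≈ 0.574349.
Cmin,ss = (D/Vd)·f/(1−f), so D = Cmin,ss·Vd·(1−f)/f.
D = 8 × 46 × (1−f)/f ≈ 8 × 46 × 0.74110 ≈ 272.72 mg.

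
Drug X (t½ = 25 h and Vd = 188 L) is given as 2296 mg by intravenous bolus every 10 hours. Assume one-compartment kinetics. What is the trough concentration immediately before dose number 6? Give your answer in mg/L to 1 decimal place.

f = (1/2)^(τ/t½) = (1/2)^(10/25) ≈ 0.7579.
C₀ = D/Vd = 2296/188 ≈ 12.213 mg/L.
Before the 6th dose, 5 doses have been given. Superposition: Cmin = C₀·(f + f² + … + f^5).
≈ 12.213 × (0.7579 + 0.5744 + 0.4353 + 0.3299 + 0.2501) ≈ 12.213 × 2.3476 ≈ 28.671 mg/L.

28.7 mg/L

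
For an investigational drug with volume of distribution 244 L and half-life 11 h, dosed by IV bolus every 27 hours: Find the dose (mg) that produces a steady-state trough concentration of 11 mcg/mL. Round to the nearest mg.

12028 mg

τ/t½ = 27/11 ≈ 2.4545, so f = (1/2)^(27/11) ≈ 0.182435.
Cmin,ss = (D/Vd)·f/(1−f), so D = Cmin,ss·Vd·(1−f)/f.
D = 11 × 244 × (1−f)/f ≈ 11 × 244 × 4.48140 ≈ 12028.08 mg.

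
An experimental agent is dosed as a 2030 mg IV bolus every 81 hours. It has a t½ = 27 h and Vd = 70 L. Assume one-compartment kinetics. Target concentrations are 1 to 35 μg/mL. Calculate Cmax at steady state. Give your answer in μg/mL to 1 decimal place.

The dosing interval is 3 half-lives, so f = 2^(−3) = 0.125.
At steady state, R = 1/(1 − 0.125) = 8/7.
Single-dose peak C₀ = D/Vd = 2030/70 = 29 μg/mL.
Steady-state peak Cmax,ss = C₀·R = 29 × 8/7 ≈ 33.143 μg/mL.
Peak 33.1 μg/mL vs MTC 35 μg/mL: below toxic threshold.

33.1 μg/mL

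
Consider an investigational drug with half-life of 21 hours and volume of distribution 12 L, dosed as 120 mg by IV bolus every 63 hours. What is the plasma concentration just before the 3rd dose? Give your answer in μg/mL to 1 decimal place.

f = (1/2)^(τ/t½) = (1/2)^(63/21) ≈ 0.1250.
C₀ = D/Vd = 120/12 ≈ 10.000 μg/mL.
Before the 3rd dose, 2 doses have been given. Superposition: Cmin = C₀·(f + f²).
≈ 10.000 × (0.1250 + 0.0156) ≈ 10.000 × 0.1406 ≈ 1.406 μg/mL.

1.4 μg/mL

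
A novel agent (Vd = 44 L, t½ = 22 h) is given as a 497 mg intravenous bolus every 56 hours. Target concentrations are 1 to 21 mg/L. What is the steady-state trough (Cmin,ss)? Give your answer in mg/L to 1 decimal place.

τ/t½ = 56/22 ≈ 2.5455, so fraction remaining f = (1/2)^(56/22) ≈ 0.1713.
At steady state, accumulation factor R = 1/(1 − e^(−kτ)) ≈ 1.2067.
Each bolus raises the concentration by D/Vd = 497/44 ≈ 11.295 mg/L.
Cmax,ss = C₀/(1 − f) ≈ 11.295/0.8287 ≈ 13.630 mg/L.
Steady-state trough Cmin,ss = Cmax,ss·f ≈ 13.630 × 0.1713 ≈ 2.335 mg/L.
Trough 2.3 mg/L vs MEC 1 mg/L: adequate.

2.3 mg/L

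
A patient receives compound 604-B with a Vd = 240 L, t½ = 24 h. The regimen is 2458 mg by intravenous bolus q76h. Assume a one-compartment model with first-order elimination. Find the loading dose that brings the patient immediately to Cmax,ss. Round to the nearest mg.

f = (1/2)^(76/24) ≈ 0.111362; accumulation ratio R = 1/(1−f) ≈ 1.12532.
Loading dose to hit Cmax,ss on first dose: D_load = D_maint·R ≈ 2458 × 1.12532 ≈ 2766.04 mg.

2766 mg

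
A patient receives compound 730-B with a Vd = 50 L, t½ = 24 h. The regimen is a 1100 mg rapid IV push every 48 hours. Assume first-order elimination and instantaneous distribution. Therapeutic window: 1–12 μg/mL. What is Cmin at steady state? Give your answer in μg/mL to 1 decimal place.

The dosing interval is 2 half-lives, so f = 2^(−2) = 0.25.
Accumulation ratio R = 1/(1 − f) = 1/0.75 = 4/3.
Single-dose peak C₀ = D/Vd = 1100/50 = 22 μg/mL.
Steady-state peak Cmax,ss = C₀·R = 22 × 4/3 ≈ 29.333 μg/mL.
Steady-state trough Cmin,ss = Cmax,ss·f ≈ 29.333 × 0.25 ≈ 7.333 μg/mL.
Trough 7.3 μg/mL vs MEC 1 μg/mL: adequate.

7.3 μg/mL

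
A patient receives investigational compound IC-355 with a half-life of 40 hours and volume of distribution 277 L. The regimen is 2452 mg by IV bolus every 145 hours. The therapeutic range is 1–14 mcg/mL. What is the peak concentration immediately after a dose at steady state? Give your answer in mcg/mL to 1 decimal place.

Over one 145-h interval, 145/40 ≈ 3.625 half-lives elapse, leaving f ≈ 0.0811 of each dose.
Accumulation ratio R = 1/(1 − f) ≈ 1/0.9189 ≈ 1.0883.
Single-dose peak C₀ = D/Vd = 2452/277 ≈ 8.852 mcg/mL.
Steady-state peak Cmax,ss = C₀·R ≈ 8.852 × 1.0883 ≈ 9.634 mcg/mL.
Peak 9.6 mcg/mL vs MTC 14 mcg/mL: below toxic threshold.

9.6 mcg/mL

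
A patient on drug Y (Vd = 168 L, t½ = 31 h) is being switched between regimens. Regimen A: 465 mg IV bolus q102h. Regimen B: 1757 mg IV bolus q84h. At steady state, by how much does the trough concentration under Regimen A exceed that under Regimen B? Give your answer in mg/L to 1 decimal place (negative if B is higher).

-1.6 mg/L

Regimen A: f = (1/2)^(102/31) ≈ 0.1022; Cmin,ss = (465/168)·f/(1−f) ≈ 0.315 mg/L.
Regimen B: f = (1/2)^(84/31) ≈ 0.1529; Cmin,ss = (1757/168)·f/(1−f) ≈ 1.888 mg/L.
Difference ≈ 0.315 − 1.888 ≈ -1.573 mg/L.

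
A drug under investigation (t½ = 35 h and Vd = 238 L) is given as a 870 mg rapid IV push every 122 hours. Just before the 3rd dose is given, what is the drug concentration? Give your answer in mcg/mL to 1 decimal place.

f = (1/2)^(τ/t½) = (1/2)^(122/35) ≈ 0.0893.
C₀ = D/Vd = 870/238 ≈ 3.655 mcg/mL.
Before the 3rd dose, 2 doses have been given. Superposition: Cmin = C₀·(f + f²).
≈ 3.655 × (0.0893 + 0.0080) ≈ 3.655 × 0.0973 ≈ 0.356 mcg/mL.

0.4 mcg/mL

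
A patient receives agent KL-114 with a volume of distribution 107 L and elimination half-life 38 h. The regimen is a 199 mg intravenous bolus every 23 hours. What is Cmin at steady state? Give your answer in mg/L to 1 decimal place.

Over one 23-h interval, 23/38 ≈ 0.60526 half-lives elapse, leaving f ≈ 0.6574 of each dose.
Accumulation ratio R = 1/(1 − f) ≈ 1/0.3426 ≈ 2.9189.
Each bolus raises the concentration by D/Vd = 199/107 ≈ 1.860 mg/L.
Steady-state peak Cmax,ss = C₀·R ≈ 1.860 × 2.9189 ≈ 5.429 mg/L.
Steady-state trough Cmin,ss = Cmax,ss·f ≈ 5.429 × 0.6574 ≈ 3.569 mg/L.

3.6 mg/L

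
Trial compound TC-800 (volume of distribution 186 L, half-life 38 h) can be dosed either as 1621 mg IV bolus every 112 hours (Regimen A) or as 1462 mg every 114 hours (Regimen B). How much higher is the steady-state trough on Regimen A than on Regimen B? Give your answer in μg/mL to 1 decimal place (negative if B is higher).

0.2 μg/mL

Regimen A: f = (1/2)^(112/38) ≈ 0.1296; Cmin,ss = (1621/186)·f/(1−f) ≈ 1.298 μg/mL.
Regimen B: f = (1/2)^(114/38) ≈ 0.1250; Cmin,ss = (1462/186)·f/(1−f) ≈ 1.123 μg/mL.
Difference ≈ 1.298 − 1.123 ≈ 0.175 μg/mL.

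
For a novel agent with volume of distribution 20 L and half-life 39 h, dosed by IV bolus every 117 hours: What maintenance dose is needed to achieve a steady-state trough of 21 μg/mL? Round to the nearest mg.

2940 mg

τ/t½ = 117/39 ≈ 3, so f = (1/2)^(117/39) ≈ 0.125000.
Cmin,ss = (D/Vd)·f/(1−f), so D = Cmin,ss·Vd·(1−f)/f.
D = 21 × 20 × (1−f)/f ≈ 21 × 20 × 7.00000 ≈ 2940.00 mg.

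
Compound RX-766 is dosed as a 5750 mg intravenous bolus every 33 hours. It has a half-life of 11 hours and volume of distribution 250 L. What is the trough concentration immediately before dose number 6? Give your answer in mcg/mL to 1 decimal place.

3.3 mcg/mL

f = (1/2)^(τ/t½) = (1/2)^(33/11) ≈ 0.1250.
C₀ = D/Vd = 5750/250 ≈ 23.000 mcg/mL.
Before the 6th dose, 5 doses have been given. Superposition: Cmin = C₀·(f + f² + … + f^5).
≈ 23.000 × (0.1250 + 0.0156 + 0.0020 + 0.0002 + 0.0000) ≈ 23.000 × 0.1428 ≈ 3.284 mcg/mL.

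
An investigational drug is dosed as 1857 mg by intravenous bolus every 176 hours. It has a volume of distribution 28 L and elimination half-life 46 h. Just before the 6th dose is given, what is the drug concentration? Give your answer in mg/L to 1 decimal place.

5.0 mg/L

f = (1/2)^(τ/t½) = (1/2)^(176/46) ≈ 0.0705.
C₀ = D/Vd = 1857/28 ≈ 66.321 mg/L.
Before the 6th dose, 5 doses have been given. Superposition: Cmin = C₀·(f + f² + … + f^5).
≈ 66.321 × (0.0705 + 0.0050 + 0.0004 + 0.0000 + 0.0000) ≈ 66.321 × 0.0759 ≈ 5.034 mg/L.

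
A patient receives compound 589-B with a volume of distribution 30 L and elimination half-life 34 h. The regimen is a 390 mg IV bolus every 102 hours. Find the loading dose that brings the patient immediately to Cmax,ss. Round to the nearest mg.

f = (1/2)^(102/34) ≈ 0.125000; accumulation ratio R = 1/(1−f) ≈ 1.14286.
Loading dose to hit Cmax,ss on first dose: D_load = D_maint·R ≈ 390 × 1.14286 ≈ 445.72 mg.

446 mg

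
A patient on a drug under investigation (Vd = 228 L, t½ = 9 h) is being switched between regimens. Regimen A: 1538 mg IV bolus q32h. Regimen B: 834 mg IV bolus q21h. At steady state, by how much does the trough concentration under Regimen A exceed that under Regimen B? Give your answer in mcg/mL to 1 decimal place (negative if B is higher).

Regimen A: f = (1/2)^(32/9) ≈ 0.0850; Cmin,ss = (1538/228)·f/(1−f) ≈ 0.627 mcg/mL.
Regimen B: f = (1/2)^(21/9) ≈ 0.1984; Cmin,ss = (834/228)·f/(1−f) ≈ 0.905 mcg/mL.
Difference ≈ 0.627 − 0.905 ≈ -0.278 mcg/mL.

-0.3 mcg/mL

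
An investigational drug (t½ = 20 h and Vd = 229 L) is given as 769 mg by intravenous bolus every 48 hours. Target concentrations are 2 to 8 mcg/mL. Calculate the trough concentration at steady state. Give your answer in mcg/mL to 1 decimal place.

0.8 mcg/mL

k = ln2/t½ = ln2/20 ≈ 0.034657 h⁻¹; fraction remaining f = e^(−kτ) = e^(−0.034657×48) ≈ 0.1895.
Accumulation ratio R = 1/(1 − f) ≈ 1/0.8105 ≈ 1.2338.
Single-dose peak C₀ = D/Vd = 769/229 ≈ 3.358 mcg/mL.
Cmax,ss = C₀/(1 − f) ≈ 3.358/0.8105 ≈ 4.143 mcg/mL.
One interval later, Cmin,ss = Cmax,ss·e^(−kτ) ≈ 4.143 × 0.1895 ≈ 0.785 mcg/mL.
Trough 0.8 mcg/mL vs MEC 2 mcg/mL: subtherapeutic.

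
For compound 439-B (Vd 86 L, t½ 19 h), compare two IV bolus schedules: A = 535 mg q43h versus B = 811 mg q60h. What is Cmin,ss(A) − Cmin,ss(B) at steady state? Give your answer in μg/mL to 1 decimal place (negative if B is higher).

0.4 μg/mL

Regimen A: f = (1/2)^(43/19) ≈ 0.2083; Cmin,ss = (535/86)·f/(1−f) ≈ 1.637 μg/mL.
Regimen B: f = (1/2)^(60/19) ≈ 0.1120; Cmin,ss = (811/86)·f/(1−f) ≈ 1.189 μg/mL.
Difference ≈ 1.637 − 1.189 ≈ 0.448 μg/mL.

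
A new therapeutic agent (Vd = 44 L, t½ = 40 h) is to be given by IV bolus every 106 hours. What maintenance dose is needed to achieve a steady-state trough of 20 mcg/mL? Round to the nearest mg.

4643 mg

τ/t½ = 106/40 ≈ 2.65, so f = (1/2)^(106/40) ≈ 0.159320.
Cmin,ss = (D/Vd)·f/(1−f), so D = Cmin,ss·Vd·(1−f)/f.
D = 20 × 44 × (1−f)/f ≈ 20 × 44 × 5.27668 ≈ 4643.48 mg.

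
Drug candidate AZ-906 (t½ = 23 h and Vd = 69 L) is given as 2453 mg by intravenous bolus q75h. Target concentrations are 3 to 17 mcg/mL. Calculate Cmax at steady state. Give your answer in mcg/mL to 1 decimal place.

τ/t½ = 75/23 ≈ 3.2609, so fraction remaining f = (1/2)^(75/23) ≈ 0.1043.
At steady state, accumulation factor R = 1/(1 − e^(−kτ)) ≈ 1.1164.
Each bolus raises the concentration by D/Vd = 2453/69 ≈ 35.551 mcg/mL.
Cmax,ss = C₀/(1 − f) ≈ 35.551/0.8957 ≈ 39.691 mcg/mL.
Peak 39.7 mcg/mL vs MTC 17 mcg/mL: exceeds toxic threshold.

39.7 mcg/mL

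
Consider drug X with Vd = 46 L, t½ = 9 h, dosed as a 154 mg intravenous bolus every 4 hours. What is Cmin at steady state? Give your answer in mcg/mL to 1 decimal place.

τ/t½ = 4/9 ≈ 0.44444, so fraction remaining f = (1/2)^(4/9) ≈ 0.7349.
At steady state, accumulation factor R = 1/(1 − e^(−kτ)) ≈ 3.7722.
Single-dose peak C₀ = D/Vd = 154/46 ≈ 3.348 mcg/mL.
Steady-state peak Cmax,ss = C₀·R ≈ 3.348 × 3.7722 ≈ 12.629 mcg/mL.
One interval later, Cmin,ss = Cmax,ss·e^(−kτ) ≈ 12.629 × 0.7349 ≈ 9.281 mcg/mL.

9.3 mcg/mL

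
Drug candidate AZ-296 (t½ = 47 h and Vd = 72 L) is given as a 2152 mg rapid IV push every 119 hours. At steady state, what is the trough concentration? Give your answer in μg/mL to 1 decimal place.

6.2 μg/mL

k = ln2/t½ = ln2/47 ≈ 0.014748 h⁻¹; fraction remaining f = e^(−kτ) = e^(−0.014748×119) ≈ 0.1729.
Single-dose peak C₀ = D/Vd = 2152/72 ≈ 29.889 μg/mL.
Steady-state trough Cmin,ss = C₀·f/(1−f) ≈ 29.889 × 0.1729/0.8271 ≈ 6.248 μg/mL.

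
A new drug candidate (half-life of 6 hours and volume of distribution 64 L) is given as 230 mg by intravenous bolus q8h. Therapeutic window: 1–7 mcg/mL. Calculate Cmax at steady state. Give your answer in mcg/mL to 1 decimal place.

6.0 mcg/mL

Over one 8-h interval, 8/6 ≈ 1.3333 half-lives elapse, leaving f ≈ 0.3969 of each dose.
At steady state, accumulation factor R = 1/(1 − e^(−kτ)) ≈ 1.6581.
Single-dose peak C₀ = D/Vd = 230/64 ≈ 3.594 mcg/mL.
Steady-state peak Cmax,ss = C₀·R ≈ 3.594 × 1.6581 ≈ 5.959 mcg/mL.
Peak 6.0 mcg/mL vs MTC 7 mcg/mL: below toxic threshold.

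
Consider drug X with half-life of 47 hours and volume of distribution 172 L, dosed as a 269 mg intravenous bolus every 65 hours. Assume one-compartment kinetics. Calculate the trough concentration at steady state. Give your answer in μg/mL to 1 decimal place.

1.0 μg/mL

τ/t½ = 65/47 ≈ 1.383, so fraction remaining f = (1/2)^(65/47) ≈ 0.3834.
At steady state, accumulation factor R = 1/(1 − e^(−kτ)) ≈ 1.6218.
Single-dose peak C₀ = D/Vd = 269/172 ≈ 1.564 μg/mL.
Cmax,ss = C₀/(1 − f) ≈ 1.564/0.6166 ≈ 2.536 μg/mL.
One interval later, Cmin,ss = Cmax,ss·e^(−kτ) ≈ 2.536 × 0.3834 ≈ 0.972 μg/mL.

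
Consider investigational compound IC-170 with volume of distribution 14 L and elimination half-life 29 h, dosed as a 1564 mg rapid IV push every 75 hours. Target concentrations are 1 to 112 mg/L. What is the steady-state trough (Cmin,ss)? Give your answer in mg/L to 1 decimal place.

22.3 mg/L

τ/t½ = 75/29 ≈ 2.5862, so fraction remaining f = (1/2)^(75/29) ≈ 0.1665.
Each bolus raises the concentration by D/Vd = 1564/14 ≈ 111.714 mg/L.
Steady-state trough Cmin,ss = C₀·f/(1−f) ≈ 111.714 × 0.1665/0.8335 ≈ 22.316 mg/L.
Trough 22.3 mg/L vs MEC 1 mg/L: adequate.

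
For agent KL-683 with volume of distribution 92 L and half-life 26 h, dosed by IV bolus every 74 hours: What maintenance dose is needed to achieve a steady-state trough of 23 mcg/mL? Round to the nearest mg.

τ/t½ = 74/26 ≈ 2.8462, so f = (1/2)^(74/26) ≈ 0.139066.
Cmin,ss = (D/Vd)·f/(1−f), so D = Cmin,ss·Vd·(1−f)/f.
D = 23 × 92 × (1−f)/f ≈ 23 × 92 × 6.19083 ≈ 13099.80 mg.

13100 mg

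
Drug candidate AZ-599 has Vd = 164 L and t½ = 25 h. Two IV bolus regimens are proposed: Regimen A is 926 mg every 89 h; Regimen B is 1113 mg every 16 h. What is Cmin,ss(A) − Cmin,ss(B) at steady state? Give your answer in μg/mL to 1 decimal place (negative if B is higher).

-11.6 μg/mL

Regimen A: f = (1/2)^(89/25) ≈ 0.0848; Cmin,ss = (926/164)·f/(1−f) ≈ 0.523 μg/mL.
Regimen B: f = (1/2)^(16/25) ≈ 0.6417; Cmin,ss = (1113/164)·f/(1−f) ≈ 12.154 μg/mL.
Difference ≈ 0.523 − 12.154 ≈ -11.631 μg/mL.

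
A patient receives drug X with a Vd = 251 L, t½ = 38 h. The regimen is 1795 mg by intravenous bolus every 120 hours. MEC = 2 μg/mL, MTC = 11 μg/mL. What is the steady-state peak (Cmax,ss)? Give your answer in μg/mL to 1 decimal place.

k = ln2/t½ = ln2/38 ≈ 0.018241 h⁻¹; fraction remaining f = e^(−kτ) = e^(−0.018241×120) ≈ 0.1120.
Accumulation ratio R = 1/(1 − f) ≈ 1/0.8880 ≈ 1.1261.
Each bolus raises the concentration by D/Vd = 1795/251 ≈ 7.151 μg/mL.
Cmax,ss = C₀/(1 − f) ≈ 7.151/0.8880 ≈ 8.053 μg/mL.
Peak 8.1 μg/mL vs MTC 11 μg/mL: below toxic threshold.

8.1 μg/mL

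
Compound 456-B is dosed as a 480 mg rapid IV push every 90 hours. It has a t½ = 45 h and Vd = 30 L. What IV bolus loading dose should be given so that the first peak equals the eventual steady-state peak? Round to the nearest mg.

f = (1/2)^(90/45) ≈ 0.250000; accumulation ratio R = 1/(1−f) ≈ 1.33333.
Loading dose to hit Cmax,ss on first dose: D_load = D_maint·R ≈ 480 × 1.33333 ≈ 640.00 mg.

640 mg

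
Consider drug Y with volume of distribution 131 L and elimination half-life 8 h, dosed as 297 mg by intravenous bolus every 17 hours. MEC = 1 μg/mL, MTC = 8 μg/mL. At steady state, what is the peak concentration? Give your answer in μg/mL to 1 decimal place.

k = ln2/t½ = ln2/8 ≈ 0.086643 h⁻¹; fraction remaining f = e^(−kτ) = e^(−0.086643×17) ≈ 0.2293.
At steady state, accumulation factor R = 1/(1 − e^(−kτ)) ≈ 1.2975.
Each bolus raises the concentration by D/Vd = 297/131 ≈ 2.267 μg/mL.
Steady-state peak Cmax,ss = C₀·R ≈ 2.267 × 1.2975 ≈ 2.941 μg/mL.
Peak 2.9 μg/mL vs MTC 8 μg/mL: below toxic threshold.

2.9 μg/mL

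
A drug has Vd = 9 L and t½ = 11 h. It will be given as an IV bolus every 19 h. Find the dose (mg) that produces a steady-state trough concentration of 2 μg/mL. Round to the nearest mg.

τ/t½ = 19/11 ≈ 1.7273, so f = (1/2)^(19/11) ≈ 0.302022.
Cmin,ss = (D/Vd)·f/(1−f), so D = Cmin,ss·Vd·(1−f)/f.
D = 2 × 9 × (1−f)/f ≈ 2 × 9 × 2.31102 ≈ 41.60 mg.

42 mg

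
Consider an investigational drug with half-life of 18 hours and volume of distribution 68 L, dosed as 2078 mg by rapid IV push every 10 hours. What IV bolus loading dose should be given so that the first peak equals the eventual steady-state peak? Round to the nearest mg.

6502 mg

f = (1/2)^(10/18) ≈ 0.680395; accumulation ratio R = 1/(1−f) ≈ 3.12886.
Loading dose to hit Cmax,ss on first dose: D_load = D_maint·R ≈ 2078 × 3.12886 ≈ 6501.77 mg.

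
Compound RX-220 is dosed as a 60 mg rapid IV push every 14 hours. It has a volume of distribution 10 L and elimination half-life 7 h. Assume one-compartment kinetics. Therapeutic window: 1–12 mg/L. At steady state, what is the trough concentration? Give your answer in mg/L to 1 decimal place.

The dosing interval is 2 half-lives, so f = 2^(−2) = 0.25.
Accumulation ratio R = 1/(1 − f) = 1/0.75 = 4/3.
Single-dose peak C₀ = D/Vd = 60/10 = 6 mg/L.
Steady-state peak Cmax,ss = C₀·R = 6 × 4/3 ≈ 8.000 mg/L.
Steady-state trough Cmin,ss = Cmax,ss·f ≈ 8.000 × 0.25 ≈ 2.000 mg/L.
Trough 2.0 mg/L vs MEC 1 mg/L: adequate.

2.0 mg/L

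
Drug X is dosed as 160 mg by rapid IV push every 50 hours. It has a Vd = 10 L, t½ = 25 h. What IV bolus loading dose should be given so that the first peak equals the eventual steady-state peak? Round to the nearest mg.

f = (1/2)^(50/25) ≈ 0.250000; accumulation ratio R = 1/(1−f) ≈ 1.33333.
Loading dose to hit Cmax,ss on first dose: D_load = D_maint·R ≈ 160 × 1.33333 ≈ 213.33 mg.

213 mg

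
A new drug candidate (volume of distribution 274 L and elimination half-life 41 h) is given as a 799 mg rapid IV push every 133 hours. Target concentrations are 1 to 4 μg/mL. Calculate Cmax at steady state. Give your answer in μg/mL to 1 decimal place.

3.3 μg/mL

k = ln2/t½ = ln2/41 ≈ 0.016906 h⁻¹; fraction remaining f = e^(−kτ) = e^(−0.016906×133) ≈ 0.1056.
At steady state, accumulation factor R = 1/(1 − e^(−kτ)) ≈ 1.1181.
Each bolus raises the concentration by D/Vd = 799/274 ≈ 2.916 μg/mL.
Steady-state peak Cmax,ss = C₀·R ≈ 2.916 × 1.1181 ≈ 3.260 μg/mL.
Peak 3.3 μg/mL vs MTC 4 μg/mL: below toxic threshold.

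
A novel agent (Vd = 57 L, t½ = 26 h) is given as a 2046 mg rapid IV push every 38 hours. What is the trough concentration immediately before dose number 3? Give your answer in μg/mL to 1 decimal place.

17.8 μg/mL

f = (1/2)^(τ/t½) = (1/2)^(38/26) ≈ 0.3631.
C₀ = D/Vd = 2046/57 ≈ 35.895 μg/mL.
Before the 3rd dose, 2 doses have been given. Superposition: Cmin = C₀·(f + f²).
≈ 35.895 × (0.3631 + 0.1318) ≈ 35.895 × 0.4949 ≈ 17.764 μg/mL.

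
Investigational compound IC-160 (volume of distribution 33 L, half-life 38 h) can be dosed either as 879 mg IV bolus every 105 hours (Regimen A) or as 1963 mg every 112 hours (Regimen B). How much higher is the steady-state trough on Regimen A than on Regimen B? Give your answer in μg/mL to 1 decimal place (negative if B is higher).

-4.3 μg/mL

Regimen A: f = (1/2)^(105/38) ≈ 0.1473; Cmin,ss = (879/33)·f/(1−f) ≈ 4.601 μg/mL.
Regimen B: f = (1/2)^(112/38) ≈ 0.1296; Cmin,ss = (1963/33)·f/(1−f) ≈ 8.857 μg/mL.
Difference ≈ 4.601 − 8.857 ≈ -4.256 μg/mL.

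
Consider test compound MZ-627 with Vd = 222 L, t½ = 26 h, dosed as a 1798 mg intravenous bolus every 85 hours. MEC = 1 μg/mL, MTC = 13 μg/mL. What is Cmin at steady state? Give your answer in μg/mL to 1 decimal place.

0.9 μg/mL

τ/t½ = 85/26 ≈ 3.2692, so fraction remaining f = (1/2)^(85/26) ≈ 0.1037.
At steady state, accumulation factor R = 1/(1 − e^(−kτ)) ≈ 1.1157.
Single-dose peak C₀ = D/Vd = 1798/222 ≈ 8.099 μg/mL.
Steady-state peak Cmax,ss = C₀·R ≈ 8.099 × 1.1157 ≈ 9.036 μg/mL.
Steady-state trough Cmin,ss = Cmax,ss·f ≈ 9.036 × 0.1037 ≈ 0.937 μg/mL.
Trough 0.9 μg/mL vs MEC 1 μg/mL: subtherapeutic.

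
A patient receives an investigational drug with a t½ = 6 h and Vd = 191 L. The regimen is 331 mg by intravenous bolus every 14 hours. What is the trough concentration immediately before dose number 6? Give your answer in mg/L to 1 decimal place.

f = (1/2)^(τ/t½) = (1/2)^(14/6) ≈ 0.1984.
C₀ = D/Vd = 331/191 ≈ 1.733 mg/L.
Before the 6th dose, 5 doses have been given. Superposition: Cmin = C₀·(f + f² + … + f^5).
≈ 1.733 × (0.1984 + 0.0394 + 0.0078 + 0.0015 + 0.0003) ≈ 1.733 × 0.2474 ≈ 0.429 mg/L.

0.4 mg/L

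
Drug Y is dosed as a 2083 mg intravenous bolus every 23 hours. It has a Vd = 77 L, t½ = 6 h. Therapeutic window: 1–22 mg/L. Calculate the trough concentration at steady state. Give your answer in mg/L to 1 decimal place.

k = ln2/t½ = ln2/6 ≈ 0.115525 h⁻¹; fraction remaining f = e^(−kτ) = e^(−0.115525×23) ≈ 0.0702.
Single-dose peak C₀ = D/Vd = 2083/77 ≈ 27.052 mg/L.
Steady-state trough Cmin,ss = C₀·f/(1−f) ≈ 27.052 × 0.0702/0.9298 ≈ 2.042 mg/L.
Trough 2.0 mg/L vs MEC 1 mg/L: adequate.

2.0 mg/L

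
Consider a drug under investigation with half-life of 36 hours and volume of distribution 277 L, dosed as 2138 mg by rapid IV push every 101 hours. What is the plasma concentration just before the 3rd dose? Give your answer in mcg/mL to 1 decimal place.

1.3 mcg/mL

f = (1/2)^(τ/t½) = (1/2)^(101/36) ≈ 0.1430.
C₀ = D/Vd = 2138/277 ≈ 7.718 mcg/mL.
Before the 3rd dose, 2 doses have been given. Superposition: Cmin = C₀·(f + f²).
≈ 7.718 × (0.1430 + 0.0204) ≈ 7.718 × 0.1634 ≈ 1.261 mcg/mL.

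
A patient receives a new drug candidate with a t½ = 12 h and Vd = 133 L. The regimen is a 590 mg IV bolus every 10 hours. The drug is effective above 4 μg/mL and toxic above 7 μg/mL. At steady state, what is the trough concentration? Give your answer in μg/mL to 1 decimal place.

τ/t½ = 10/12 ≈ 0.83333, so fraction remaining f = (1/2)^(10/12) ≈ 0.5612.
At steady state, accumulation factor R = 1/(1 − e^(−kτ)) ≈ 2.2789.
Each bolus raises the concentration by D/Vd = 590/133 ≈ 4.436 μg/mL.
Steady-state peak Cmax,ss = C₀·R ≈ 4.436 × 2.2789 ≈ 10.109 μg/mL.
Steady-state trough Cmin,ss = Cmax,ss·f ≈ 10.109 × 0.5612 ≈ 5.673 μg/mL.
Trough 5.7 μg/mL vs MEC 4 μg/mL: adequate.

5.7 μg/mL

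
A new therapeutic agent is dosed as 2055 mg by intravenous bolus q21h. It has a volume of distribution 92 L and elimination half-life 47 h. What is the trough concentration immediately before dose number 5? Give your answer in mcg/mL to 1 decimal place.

43.7 mcg/mL

f = (1/2)^(τ/t½) = (1/2)^(21/47) ≈ 0.7337.
C₀ = D/Vd = 2055/92 ≈ 22.337 mcg/mL.
Before the 5th dose, 4 doses have been given. Superposition: Cmin = C₀·(f + f² + … + f^4).
≈ 22.337 × (0.7337 + 0.5383 + 0.3950 + 0.2898) ≈ 22.337 × 1.9568 ≈ 43.709 mcg/mL.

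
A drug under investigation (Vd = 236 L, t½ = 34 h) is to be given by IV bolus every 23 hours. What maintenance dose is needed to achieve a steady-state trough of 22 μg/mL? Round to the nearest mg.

3106 mg

τ/t½ = 23/34 ≈ 0.67647, so f = (1/2)^(23/34) ≈ 0.625694.
Cmin,ss = (D/Vd)·f/(1−f), so D = Cmin,ss·Vd·(1−f)/f.
D = 22 × 236 × (1−f)/f ≈ 22 × 236 × 0.59823 ≈ 3106.01 mg.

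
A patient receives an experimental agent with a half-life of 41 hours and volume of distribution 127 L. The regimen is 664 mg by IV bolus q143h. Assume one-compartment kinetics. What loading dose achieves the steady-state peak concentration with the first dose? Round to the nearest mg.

729 mg

f = (1/2)^(143/41) ≈ 0.089139; accumulation ratio R = 1/(1−f) ≈ 1.09786.
Loading dose to hit Cmax,ss on first dose: D_load = D_maint·R ≈ 664 × 1.09786 ≈ 728.98 mg.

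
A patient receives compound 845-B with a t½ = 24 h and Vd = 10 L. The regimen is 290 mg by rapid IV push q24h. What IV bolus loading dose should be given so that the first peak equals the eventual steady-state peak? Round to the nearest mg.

580 mg

f = (1/2)^(24/24) ≈ 0.500000; accumulation ratio R = 1/(1−f) ≈ 2.00000.
Loading dose to hit Cmax,ss on first dose: D_load = D_maint·R ≈ 290 × 2.00000 ≈ 580.00 mg.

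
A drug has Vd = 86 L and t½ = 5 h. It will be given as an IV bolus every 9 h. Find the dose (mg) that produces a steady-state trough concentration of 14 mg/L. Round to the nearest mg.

2989 mg

τ/t½ = 9/5 ≈ 1.8, so f = (1/2)^(9/5) ≈ 0.287175.
Cmin,ss = (D/Vd)·f/(1−f), so D = Cmin,ss·Vd·(1−f)/f.
D = 14 × 86 × (1−f)/f ≈ 14 × 86 × 2.48220 ≈ 2988.57 mg.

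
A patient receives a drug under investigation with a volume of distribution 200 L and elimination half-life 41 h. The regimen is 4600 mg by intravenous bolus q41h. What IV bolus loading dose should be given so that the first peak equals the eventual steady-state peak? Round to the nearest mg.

9200 mg

f = (1/2)^(41/41) ≈ 0.500000; accumulation ratio R = 1/(1−f) ≈ 2.00000.
Loading dose to hit Cmax,ss on first dose: D_load = D_maint·R ≈ 4600 × 2.00000 ≈ 9200.00 mg.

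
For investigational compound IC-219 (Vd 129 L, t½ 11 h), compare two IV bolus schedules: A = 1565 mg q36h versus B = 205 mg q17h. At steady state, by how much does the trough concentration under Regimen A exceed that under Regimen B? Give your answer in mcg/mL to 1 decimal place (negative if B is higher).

0.6 mcg/mL

Regimen A: f = (1/2)^(36/11) ≈ 0.1035; Cmin,ss = (1565/129)·f/(1−f) ≈ 1.401 mcg/mL.
Regimen B: f = (1/2)^(17/11) ≈ 0.3426; Cmin,ss = (205/129)·f/(1−f) ≈ 0.828 mcg/mL.
Difference ≈ 1.401 − 0.828 ≈ 0.573 mcg/mL.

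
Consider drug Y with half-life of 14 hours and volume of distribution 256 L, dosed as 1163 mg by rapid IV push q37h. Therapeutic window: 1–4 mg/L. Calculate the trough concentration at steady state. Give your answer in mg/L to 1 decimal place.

Over one 37-h interval, 37/14 ≈ 2.6429 half-lives elapse, leaving f ≈ 0.1601 of each dose.
Single-dose peak C₀ = D/Vd = 1163/256 ≈ 4.543 mg/L.
Steady-state trough Cmin,ss = C₀·f/(1−f) ≈ 4.543 × 0.1601/0.8399 ≈ 0.866 mg/L.
Trough 0.9 mg/L vs MEC 1 mg/L: subtherapeutic.

0.9 mg/L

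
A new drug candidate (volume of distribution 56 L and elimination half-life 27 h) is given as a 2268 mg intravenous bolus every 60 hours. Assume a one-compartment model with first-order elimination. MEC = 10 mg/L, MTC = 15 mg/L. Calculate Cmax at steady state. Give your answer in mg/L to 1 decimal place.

51.5 mg/L

τ/t½ = 60/27 ≈ 2.2222, so fraction remaining f = (1/2)^(60/27) ≈ 0.2143.
At steady state, accumulation factor R = 1/(1 − e^(−kτ)) ≈ 1.2728.
Single-dose peak C₀ = D/Vd = 2268/56 ≈ 40.500 mg/L.
Cmax,ss = C₀/(1 − f) ≈ 40.500/0.7857 ≈ 51.546 mg/L.
Peak 51.5 mg/L vs MTC 15 mg/L: exceeds toxic threshold.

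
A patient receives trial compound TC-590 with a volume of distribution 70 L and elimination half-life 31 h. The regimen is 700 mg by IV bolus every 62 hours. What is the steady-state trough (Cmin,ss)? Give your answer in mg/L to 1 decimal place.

3.3 mg/L

τ = 62 h = 2 half-lives, so f = (1/2)^2 = 0.25.
At steady state, R = 1/(1 − 0.25) = 4/3.
Single-dose peak C₀ = D/Vd = 700/70 = 10 mg/L.
Steady-state peak Cmax,ss = C₀·R = 10 × 4/3 ≈ 13.333 mg/L.
Steady-state trough Cmin,ss = Cmax,ss·f ≈ 13.333 × 0.25 ≈ 3.333 mg/L.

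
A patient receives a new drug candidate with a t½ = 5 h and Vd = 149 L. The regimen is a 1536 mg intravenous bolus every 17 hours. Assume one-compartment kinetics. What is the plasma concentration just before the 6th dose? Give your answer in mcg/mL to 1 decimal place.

1.1 mcg/mL

f = (1/2)^(τ/t½) = (1/2)^(17/5) ≈ 0.0947.
C₀ = D/Vd = 1536/149 ≈ 10.309 mcg/mL.
Before the 6th dose, 5 doses have been given. Superposition: Cmin = C₀·(f + f² + … + f^5).
≈ 10.309 × (0.0947 + 0.0090 + 0.0008 + 0.0001 + 0.0000) ≈ 10.309 × 0.1046 ≈ 1.078 mcg/mL.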